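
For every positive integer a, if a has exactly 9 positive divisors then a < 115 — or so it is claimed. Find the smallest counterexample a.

a = 196

For a = 36, 100 the conclusion holds.
a = 196: τ(196) = 9; 196 ≥ 115.
Hence a = 196 is a counterexample.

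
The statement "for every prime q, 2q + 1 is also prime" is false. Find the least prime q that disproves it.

A counterexample is any prime q such that 2q + 1 is not prime; we check each in order.
q = 2: 2q + 1 = 5, prime.
q = 3: 2q + 1 = 7, prime.
q = 5: 2q + 1 = 11, prime.
q = 7: 2q + 1 = 15 = 3 × 5, not prime.
Thus q = 7 disproves the claim, and no smaller q works.

q = 7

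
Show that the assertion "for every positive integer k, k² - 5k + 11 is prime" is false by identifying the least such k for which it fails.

Check each positive integer k in order until k² - 5k + 11 is not prime.
k = 1: k² - 5k + 11 = 7, prime.
k = 2: k² - 5k + 11 = 5, prime.
k = 3: k² - 5k + 11 = 5, prime.
k = 4: k² - 5k + 11 = 7, prime.
k = 5: k² - 5k + 11 = 11, prime.
k = 6: k² - 5k + 11 = 17, prime.
k = 7: k² - 5k + 11 = 25 = 5 × 5, composite.
Hence k = 7 is a counterexample.

k = 7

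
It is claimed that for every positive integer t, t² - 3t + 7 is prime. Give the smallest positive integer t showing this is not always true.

t = 1: t² - 3t + 7 = 5, prime.
t = 2: t² - 3t + 7 = 5, prime.
t = 3: t² - 3t + 7 = 7, prime.
t = 4: t² - 3t + 7 = 11, prime.
t = 5: t² - 3t + 7 = 17, prime.
t = 6: t² - 3t + 7 = 25 = 5 × 5, composite.
Thus t = 6 disproves the claim, and no smaller t works.

t = 6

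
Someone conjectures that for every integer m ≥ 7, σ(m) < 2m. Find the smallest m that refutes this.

A counterexample is any integer m ≥ 7 such that the claim fails; we check each in order.
m = 7: σ(7) = 8; 8 < 14.
m = 8: σ(8) = 15; 15 < 16.
m = 9: σ(9) = 13; 13 < 18.
m = 10: σ(10) = 18; 18 < 20.
m = 11: σ(11) = 12; 12 < 22.
m = 12: σ(12) = 28; 28 ≥ 24.
So m = 12 is the smallest counterexample.

m = 12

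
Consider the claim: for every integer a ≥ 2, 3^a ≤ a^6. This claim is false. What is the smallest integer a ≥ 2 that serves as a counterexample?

a = 15

We need the least integer a ≥ 2 for which 3^a > a^6.
For a = 2, 3, 4, 5, …, 12, 13, 14 the conclusion holds.
a = 15: 3^a = 14348907 and a^6 = 11390625, so 14348907 > 11390625.
Hence a = 15 is a counterexample.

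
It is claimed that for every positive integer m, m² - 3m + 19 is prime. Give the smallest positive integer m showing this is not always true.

The first 17 eligible values, up to m = 17, all satisfy the conclusion.
m = 18: m² - 3m + 19 = 289 = 17 × 17, composite.

m = 18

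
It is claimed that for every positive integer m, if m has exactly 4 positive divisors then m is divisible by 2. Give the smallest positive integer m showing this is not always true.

A counterexample is any positive integer m such that m has exactly 4 positive divisors but m is not divisible by 2; we check each in order.
m = 6: τ(6) = 4; 6 mod 2 = 0.
m = 8: τ(8) = 4; 8 mod 2 = 0.
m = 10: τ(10) = 4; 10 mod 2 = 0.
m = 14: τ(14) = 4; 14 mod 2 = 0.
m = 15: τ(15) = 4; 15 mod 2 = 1.
Thus m = 15 disproves the claim, and no smaller m works.

m = 15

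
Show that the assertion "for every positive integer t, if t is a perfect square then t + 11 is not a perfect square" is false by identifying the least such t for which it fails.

The first 4 eligible values, up to t = 16, all satisfy the conclusion.
t = 25: 25 = 5² and 25 + 11 = 36 = 6².
So t = 25 is the smallest counterexample.

t = 25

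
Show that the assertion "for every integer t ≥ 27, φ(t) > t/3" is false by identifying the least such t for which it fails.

t = 30

A counterexample is any integer t ≥ 27 such that the claim fails; we check each in order.
For t = 27, 28, 29 the conclusion holds.
t = 30: φ(30) = 8 and 30/3 = 10, so φ(30) ≤ 30/3.
Thus t = 30 disproves the claim, and no smaller t works.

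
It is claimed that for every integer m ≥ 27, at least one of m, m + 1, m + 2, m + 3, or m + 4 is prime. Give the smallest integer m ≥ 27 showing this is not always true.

A counterexample is any integer m ≥ 27 such that m, m + 1, m + 2, m + 3, m + 4 are all composite; we check each in order.
m = 27: 29 is prime.
m = 28: 29 is prime.
m = 29: 29 is prime.
m = 30: 31 is prime.
m = 31: 31 is prime.
m = 32: 32 = 2 × 16; 33 = 3 × 11; 34 = 2 × 17; 35 = 5 × 7; 36 = 2 × 18 — all composite.

m = 32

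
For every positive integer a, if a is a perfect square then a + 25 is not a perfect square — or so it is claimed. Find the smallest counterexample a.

We need the least positive integer a for which a is a perfect square but a + 25 is a perfect square.
The first 11 eligible values, up to a = 121, all satisfy the conclusion.
a = 144: 144 = 12² and 144 + 25 = 169 = 13².

a = 144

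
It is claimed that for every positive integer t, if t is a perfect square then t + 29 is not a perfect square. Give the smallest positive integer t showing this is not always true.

A counterexample is any positive integer t such that t is a perfect square but t + 29 is a perfect square; we check each in order.
For t = 1, 4, 9, 16, …, 121, 144, 169 the conclusion holds.
t = 196: 196 = 14² and 196 + 29 = 225 = 15².
So t = 196 is the smallest counterexample.

t = 196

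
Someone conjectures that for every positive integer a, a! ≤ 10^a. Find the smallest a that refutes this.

a = 25

A counterexample is any positive integer a such that a! > 10^a; we check each in order.
The first 24 eligible values, up to a = 24, all satisfy the conclusion.
a = 25: a! = 15511210043330985984000000 and 10^a = 10000000000000000000000000, so 15511210043330985984000000 > 10000000000000000000000000.
Thus a = 25 disproves the claim, and no smaller a works.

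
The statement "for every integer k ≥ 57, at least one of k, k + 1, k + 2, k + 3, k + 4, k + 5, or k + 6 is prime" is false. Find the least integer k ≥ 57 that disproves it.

k = 90

The first 33 eligible values, up to k = 89, all satisfy the conclusion.
k = 90: 90 = 2 × 45; 91 = 7 × 13; 92 = 2 × 46; 93 = 3 × 31; 94 = 2 × 47; 95 = 5 × 19; 96 = 2 × 48 — all composite.
Thus k = 90 disproves the claim, and no smaller k works.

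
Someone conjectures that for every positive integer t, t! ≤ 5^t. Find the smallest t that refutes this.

We need the least positive integer t for which t! > 5^t.
For t = 1, 2, 3, 4, …, 9, 10, 11 the conclusion holds.
t = 12: t! = 479001600 and 5^t = 244140625, so 479001600 > 244140625.
Hence t = 12 is a counterexample.

t = 12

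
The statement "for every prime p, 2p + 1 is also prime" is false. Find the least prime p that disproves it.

p = 7

Check each prime p in order until 2p + 1 is not prime.
For p = 2, 3, 5 the conclusion holds.
p = 7: 2p + 1 = 15 = 3 × 5, not prime.
So p = 7 is the smallest counterexample.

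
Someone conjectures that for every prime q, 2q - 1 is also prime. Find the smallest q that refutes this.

We need the least prime q for which 2q - 1 is not prime.
q = 2: 2q - 1 = 3, prime.
q = 3: 2q - 1 = 5, prime.
q = 5: 2q - 1 = 9 = 3 × 3, not prime.

q = 5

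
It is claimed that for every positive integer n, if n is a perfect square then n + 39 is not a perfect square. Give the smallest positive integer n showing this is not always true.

Check each positive integer n in order until n is a perfect square but n + 39 is a perfect square.
The first 4 eligible values, up to n = 16, all satisfy the conclusion.
n = 25: 25 = 5² and 25 + 39 = 64 = 8².
Hence n = 25 is a counterexample.

n = 25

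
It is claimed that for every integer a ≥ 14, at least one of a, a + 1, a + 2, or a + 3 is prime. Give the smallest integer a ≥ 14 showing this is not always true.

a = 24

For a = 14, 15, 16, 17, 18, 19, 20, 21, 22, 23 the conclusion holds.
a = 24: 24 = 2 × 12; 25 = 5 × 5; 26 = 2 × 13; 27 = 3 × 9 — all composite.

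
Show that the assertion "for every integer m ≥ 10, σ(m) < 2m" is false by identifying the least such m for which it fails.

Check each integer m ≥ 10 in order until the claim fails.
m = 10: σ(10) = 18; 18 < 20.
m = 11: σ(11) = 12; 12 < 22.
m = 12: σ(12) = 28; 28 ≥ 24.
So m = 12 is the smallest counterexample.

m = 12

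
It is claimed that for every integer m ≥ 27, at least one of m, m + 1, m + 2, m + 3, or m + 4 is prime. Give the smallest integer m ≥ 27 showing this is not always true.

m = 32

The first 5 eligible values, up to m = 31, all satisfy the conclusion.
m = 32: 32 = 2 × 16; 33 = 3 × 11; 34 = 2 × 17; 35 = 5 × 7; 36 = 2 × 18 — all composite.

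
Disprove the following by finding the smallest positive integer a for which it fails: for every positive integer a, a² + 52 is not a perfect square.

Check each positive integer a in order until a² + 52 is a perfect square.
For a = 1, 2, 3, 4, …, 9, 10, 11 the conclusion holds.
a = 12: 12² + 52 = 196 = 14², a perfect square.
Thus a = 12 disproves the claim, and no smaller a works.

a = 12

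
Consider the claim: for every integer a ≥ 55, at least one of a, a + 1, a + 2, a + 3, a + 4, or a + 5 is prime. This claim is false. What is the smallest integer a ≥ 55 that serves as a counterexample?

a = 90

Check each integer a ≥ 55 in order until a, a + 1, a + 2, a + 3, a + 4, a + 5 are all composite.
For a = 55, 56, 57, 58, …, 87, 88, 89 the conclusion holds.
a = 90: 90 = 2 × 45; 91 = 7 × 13; 92 = 2 × 46; 93 = 3 × 31; 94 = 2 × 47; 95 = 5 × 19 — all composite.
So a = 90 is the smallest counterexample.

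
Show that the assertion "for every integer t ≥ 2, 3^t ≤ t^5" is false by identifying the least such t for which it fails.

We need the least integer t ≥ 2 for which 3^t > t^5.
For t = 2, 3, 4, 5, 6, 7, 8, 9, 10 the conclusion holds.
t = 11: 3^t = 177147 and t^5 = 161051, so 177147 > 161051.

t = 11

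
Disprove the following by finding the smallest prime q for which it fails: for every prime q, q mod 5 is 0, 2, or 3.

q = 11

Check each prime q in order until the claim fails.
For q = 2, 3, 5, 7 the conclusion holds.
q = 11: 11 mod 5 = 1 — not in {0, 2, 3}.
So q = 11 is the smallest counterexample.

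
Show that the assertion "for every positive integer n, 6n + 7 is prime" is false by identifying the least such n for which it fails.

n = 3

n = 1: 6n + 7 = 13, prime.
n = 2: 6n + 7 = 19, prime.
n = 3: 6n + 7 = 25 = 5 × 5, composite.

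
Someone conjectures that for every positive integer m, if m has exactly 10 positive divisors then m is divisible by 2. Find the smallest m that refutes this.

Check each positive integer m in order until m has exactly 10 positive divisors but m is not divisible by 2.
For m = 48, 80, 112, 162, 176, 208, 272, 304, 368 the conclusion holds.
m = 405: τ(405) = 10; 405 mod 2 = 1.

m = 405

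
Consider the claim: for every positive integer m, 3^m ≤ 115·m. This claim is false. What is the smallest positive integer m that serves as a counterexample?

m = 6

We need the least positive integer m for which 3^m > 115·m.
The first 5 eligible values, up to m = 5, all satisfy the conclusion.
m = 6: 3^m = 729 and 115·m = 690, so 729 > 690.
Hence m = 6 is a counterexample.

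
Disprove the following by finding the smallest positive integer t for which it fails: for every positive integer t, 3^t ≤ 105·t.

t = 6

t = 1: 3^t = 3 and 105·t = 105, so 3 ≤ 105.
t = 2: 3^t = 9 and 105·t = 210, so 9 ≤ 210.
t = 3: 3^t = 27 and 105·t = 315, so 27 ≤ 315.
t = 4: 3^t = 81 and 105·t = 420, so 81 ≤ 420.
t = 5: 3^t = 243 and 105·t = 525, so 243 ≤ 525.
t = 6: 3^t = 729 and 105·t = 630, so 729 > 630.
Hence t = 6 is a counterexample.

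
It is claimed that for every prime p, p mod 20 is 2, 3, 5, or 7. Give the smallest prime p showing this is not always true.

p = 2: 2 mod 20 = 2.
p = 3: 3 mod 20 = 3.
p = 5: 5 mod 20 = 5.
p = 7: 7 mod 20 = 7.
p = 11: 11 mod 20 = 11 — not in {2, 3, 5, 7}.

p = 11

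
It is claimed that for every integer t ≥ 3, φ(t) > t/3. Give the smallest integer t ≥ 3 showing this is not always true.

Check each integer t ≥ 3 in order until the claim fails.
For t = 3, 4, 5 the conclusion holds.
t = 6: φ(6) = 2 and 6/3 = 2, so φ(6) ≤ 6/3.
Thus t = 6 disproves the claim, and no smaller t works.

t = 6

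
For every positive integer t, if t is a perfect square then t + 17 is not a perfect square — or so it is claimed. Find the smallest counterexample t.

For t = 1, 4, 9, 16, 25, 36, 49 the conclusion holds.
t = 64: 64 = 8² and 64 + 17 = 81 = 9².

t = 64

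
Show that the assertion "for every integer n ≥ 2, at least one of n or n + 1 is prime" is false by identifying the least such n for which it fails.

n = 8

For n = 2, 3, 4, 5, 6, 7 the conclusion holds.
n = 8: 8 = 2 × 4; 9 = 3 × 3 — both composite.
Hence n = 8 is a counterexample.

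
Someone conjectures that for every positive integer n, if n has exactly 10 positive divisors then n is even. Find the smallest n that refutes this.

n = 405

Check each positive integer n in order until n has exactly 10 positive divisors but n is odd.
The first 9 eligible values, up to n = 368, all satisfy the conclusion.
n = 405: divisors of 405: 10 divisors; 405 is odd.
Hence n = 405 is a counterexample.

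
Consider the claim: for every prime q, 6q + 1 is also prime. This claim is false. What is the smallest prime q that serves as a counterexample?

q = 19

We need the least prime q for which 6q + 1 is not prime.
For q = 2, 3, 5, 7, 11, 13, 17 the conclusion holds.
q = 19: 6q + 1 = 115 = 5 × 23, not prime.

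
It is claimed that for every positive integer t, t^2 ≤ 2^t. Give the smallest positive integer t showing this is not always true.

t = 3

We need the least positive integer t for which t^2 > 2^t.
For t = 1, 2 the conclusion holds.
t = 3: t^2 = 9 and 2^t = 8, so 9 > 8.
Hence t = 3 is a counterexample.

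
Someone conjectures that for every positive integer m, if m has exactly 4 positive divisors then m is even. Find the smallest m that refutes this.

A counterexample is any positive integer m such that m has exactly 4 positive divisors but m is odd; we check each in order.
For m = 6, 8, 10, 14 the conclusion holds.
m = 15: divisors of 15: 1, 3, 5, 15; 15 is odd.
Thus m = 15 disproves the claim, and no smaller m works.

m = 15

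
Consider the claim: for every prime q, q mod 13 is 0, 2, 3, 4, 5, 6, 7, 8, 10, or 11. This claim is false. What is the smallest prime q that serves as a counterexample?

q = 53

We need the least prime q for which the claim fails.
For q = 2, 3, 5, 7, …, 41, 43, 47 the conclusion holds.
q = 53: 53 mod 13 = 1 — not in {0, 2, 3, 4, 5, 6, 7, 8, 10, 11}.
Thus q = 53 disproves the claim, and no smaller q works.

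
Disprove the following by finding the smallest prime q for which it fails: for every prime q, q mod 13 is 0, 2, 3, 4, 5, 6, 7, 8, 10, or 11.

q = 53

A counterexample is any prime q such that the claim fails; we check each in order.
For q = 2, 3, 5, 7, …, 41, 43, 47 the conclusion holds.
q = 53: 53 mod 13 = 1 — not in {0, 2, 3, 4, 5, 6, 7, 8, 10, 11}.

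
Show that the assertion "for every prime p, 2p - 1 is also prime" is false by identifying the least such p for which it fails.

We need the least prime p for which 2p - 1 is not prime.
For p = 2, 3 the conclusion holds.
p = 5: 2p - 1 = 9 = 3 × 3, not prime.
Thus p = 5 disproves the claim, and no smaller p works.

p = 5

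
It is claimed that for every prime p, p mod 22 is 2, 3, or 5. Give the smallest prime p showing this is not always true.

For p = 2, 3, 5 the conclusion holds.
p = 7: 7 mod 22 = 7 — not in {2, 3, 5}.
Thus p = 7 disproves the claim, and no smaller p works.

p = 7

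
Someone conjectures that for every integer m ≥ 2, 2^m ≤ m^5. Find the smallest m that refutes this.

m = 23

We need the least integer m ≥ 2 for which 2^m > m^5.
The first 21 eligible values, up to m = 22, all satisfy the conclusion.
m = 23: 2^m = 8388608 and m^5 = 6436343, so 8388608 > 6436343.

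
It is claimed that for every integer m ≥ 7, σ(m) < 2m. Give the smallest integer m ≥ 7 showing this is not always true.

A counterexample is any integer m ≥ 7 such that the claim fails; we check each in order.
For m = 7, 8, 9, 10, 11 the conclusion holds.
m = 12: σ(12) = 28; 28 ≥ 24.
Hence m = 12 is a counterexample.

m = 12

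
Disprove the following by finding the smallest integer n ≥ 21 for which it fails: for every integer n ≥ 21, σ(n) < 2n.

We need the least integer n ≥ 21 for which the claim fails.
n = 21: σ(21) = 32; 32 < 42.
n = 22: σ(22) = 36; 36 < 44.
n = 23: σ(23) = 24; 24 < 46.
n = 24: σ(24) = 60; 60 ≥ 48.

n = 24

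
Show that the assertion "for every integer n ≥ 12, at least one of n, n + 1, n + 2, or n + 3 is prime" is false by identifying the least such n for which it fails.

For n = 12, 13, 14, 15, …, 21, 22, 23 the conclusion holds.
n = 24: 24 = 2 × 12; 25 = 5 × 5; 26 = 2 × 13; 27 = 3 × 9 — all composite.

n = 24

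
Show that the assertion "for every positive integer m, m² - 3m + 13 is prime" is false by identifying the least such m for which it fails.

A counterexample is any positive integer m such that m² - 3m + 13 is not prime; we check each in order.
For m = 1, 2, 3, 4, …, 9, 10, 11 the conclusion holds.
m = 12: m² - 3m + 13 = 121 = 11 × 11, composite.
Thus m = 12 disproves the claim, and no smaller m works.

m = 12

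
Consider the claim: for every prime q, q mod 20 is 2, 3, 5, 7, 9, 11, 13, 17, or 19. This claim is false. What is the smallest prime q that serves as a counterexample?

q = 41

A counterexample is any prime q such that the claim fails; we check each in order.
The first 12 eligible values, up to q = 37, all satisfy the conclusion.
q = 41: 41 mod 20 = 1 — not in {2, 3, 5, 7, 9, 11, 13, 17, 19}.
So q = 41 is the smallest counterexample.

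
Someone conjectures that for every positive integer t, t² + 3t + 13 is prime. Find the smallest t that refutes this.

t = 9

t = 1: t² + 3t + 13 = 17, prime.
t = 2: t² + 3t + 13 = 23, prime.
t = 3: t² + 3t + 13 = 31, prime.
t = 4: t² + 3t + 13 = 41, prime.
t = 5: t² + 3t + 13 = 53, prime.
t = 6: t² + 3t + 13 = 67, prime.
t = 7: t² + 3t + 13 = 83, prime.
t = 8: t² + 3t + 13 = 101, prime.
t = 9: t² + 3t + 13 = 121 = 11 × 11, composite.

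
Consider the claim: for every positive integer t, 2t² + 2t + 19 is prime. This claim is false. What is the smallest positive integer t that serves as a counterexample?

t = 18

For t = 1, 2, 3, 4, …, 15, 16, 17 the conclusion holds.
t = 18: 2t² + 2t + 19 = 703 = 19 × 37, composite.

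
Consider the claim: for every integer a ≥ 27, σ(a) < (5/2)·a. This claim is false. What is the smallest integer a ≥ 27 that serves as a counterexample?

For a = 27, 28, 29, 30, 31, 32, 33, 34, 35 the conclusion holds.
a = 36: σ(36) = 91; 91 ≥ 90.

a = 36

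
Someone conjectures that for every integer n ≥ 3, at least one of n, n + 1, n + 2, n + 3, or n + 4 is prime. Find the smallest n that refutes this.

For n = 3, 4, 5, 6, …, 21, 22, 23 the conclusion holds.
n = 24: 24 = 2 × 12; 25 = 5 × 5; 26 = 2 × 13; 27 = 3 × 9; 28 = 2 × 14 — all composite.
So n = 24 is the smallest counterexample.

n = 24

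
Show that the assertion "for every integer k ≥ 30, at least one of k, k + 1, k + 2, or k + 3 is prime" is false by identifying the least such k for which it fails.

k = 32

We need the least integer k ≥ 30 for which k, k + 1, k + 2, k + 3 are all composite.
For k = 30, 31 the conclusion holds.
k = 32: 32 = 2 × 16; 33 = 3 × 11; 34 = 2 × 17; 35 = 5 × 7 — all composite.
So k = 32 is the smallest counterexample.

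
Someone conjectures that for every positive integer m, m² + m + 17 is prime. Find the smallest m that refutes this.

m = 16

We need the least positive integer m for which m² + m + 17 is not prime.
For m = 1, 2, 3, 4, …, 13, 14, 15 the conclusion holds.
m = 16: m² + m + 17 = 289 = 17 × 17, composite.
Thus m = 16 disproves the claim, and no smaller m works.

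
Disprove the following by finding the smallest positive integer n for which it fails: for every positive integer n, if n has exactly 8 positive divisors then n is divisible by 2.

n = 105

We need the least positive integer n for which n has exactly 8 positive divisors but n is not divisible by 2.
For n = 24, 30, 40, 42, …, 88, 102, 104 the conclusion holds.
n = 105: τ(105) = 8; 105 mod 2 = 1.
Hence n = 105 is a counterexample.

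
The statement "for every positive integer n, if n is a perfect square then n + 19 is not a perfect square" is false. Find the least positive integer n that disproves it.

n = 81

n = 1: 1 + 19 = 20, not a perfect square.
n = 4: 4 + 19 = 23, not a perfect square.
n = 9: 9 + 19 = 28, not a perfect square.
n = 16: 16 + 19 = 35, not a perfect square.
n = 25: 25 + 19 = 44, not a perfect square.
n = 36: 36 + 19 = 55, not a perfect square.
n = 49: 49 + 19 = 68, not a perfect square.
n = 64: 64 + 19 = 83, not a perfect square.
n = 81: 81 = 9² and 81 + 19 = 100 = 10².
Thus n = 81 disproves the claim, and no smaller n works.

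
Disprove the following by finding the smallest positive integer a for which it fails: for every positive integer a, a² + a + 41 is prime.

a = 40

Check each positive integer a in order until a² + a + 41 is not prime.
For a = 1, 2, 3, 4, …, 37, 38, 39 the conclusion holds.
a = 40: a² + a + 41 = 1681 = 41 × 41, composite.
So a = 40 is the smallest counterexample.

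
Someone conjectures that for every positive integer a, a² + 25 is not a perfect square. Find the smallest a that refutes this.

We need the least positive integer a for which a² + 25 is a perfect square.
For a = 1, 2, 3, 4, …, 9, 10, 11 the conclusion holds.
a = 12: 12² + 25 = 169 = 13², a perfect square.

a = 12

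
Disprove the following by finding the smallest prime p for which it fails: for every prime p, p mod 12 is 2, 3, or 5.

For p = 2, 3, 5 the conclusion holds.
p = 7: 7 mod 12 = 7 — not in {2, 3, 5}.
Hence p = 7 is a counterexample.

p = 7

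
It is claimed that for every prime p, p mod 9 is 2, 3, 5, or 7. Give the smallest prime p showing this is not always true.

p = 13

Check each prime p in order until the claim fails.
p = 2: 2 mod 9 = 2.
p = 3: 3 mod 9 = 3.
p = 5: 5 mod 9 = 5.
p = 7: 7 mod 9 = 7.
p = 11: 11 mod 9 = 2.
p = 13: 13 mod 9 = 4 — not in {2, 3, 5, 7}.
Hence p = 13 is a counterexample.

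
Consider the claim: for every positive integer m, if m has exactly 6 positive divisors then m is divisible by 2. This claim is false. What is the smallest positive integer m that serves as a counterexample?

m = 45

A counterexample is any positive integer m such that m has exactly 6 positive divisors but m is not divisible by 2; we check each in order.
For m = 12, 18, 20, 28, 32, 44 the conclusion holds.
m = 45: τ(45) = 6; 45 mod 2 = 1.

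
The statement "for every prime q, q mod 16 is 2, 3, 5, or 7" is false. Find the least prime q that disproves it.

q = 11

A counterexample is any prime q such that the claim fails; we check each in order.
q = 2: 2 mod 16 = 2.
q = 3: 3 mod 16 = 3.
q = 5: 5 mod 16 = 5.
q = 7: 7 mod 16 = 7.
q = 11: 11 mod 16 = 11 — not in {2, 3, 5, 7}.
Hence q = 11 is a counterexample.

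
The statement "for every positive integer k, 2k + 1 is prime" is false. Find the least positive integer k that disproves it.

A counterexample is any positive integer k such that 2k + 1 is not prime; we check each in order.
For k = 1, 2, 3 the conclusion holds.
k = 4: 2k + 1 = 9 = 3 × 3, composite.
Hence k = 4 is a counterexample.

k = 4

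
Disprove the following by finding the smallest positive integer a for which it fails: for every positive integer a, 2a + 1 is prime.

Check each positive integer a in order until 2a + 1 is not prime.
a = 1: 2a + 1 = 3, prime.
a = 2: 2a + 1 = 5, prime.
a = 3: 2a + 1 = 7, prime.
a = 4: 2a + 1 = 9 = 3 × 3, composite.
Thus a = 4 disproves the claim, and no smaller a works.

a = 4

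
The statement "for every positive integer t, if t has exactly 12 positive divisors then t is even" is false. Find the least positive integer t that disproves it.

The first 24 eligible values, up to t = 308, all satisfy the conclusion.
t = 315: divisors of 315: 12 divisors; 315 is odd.
Hence t = 315 is a counterexample.

t = 315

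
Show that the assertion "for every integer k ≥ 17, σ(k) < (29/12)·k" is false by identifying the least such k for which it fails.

A counterexample is any integer k ≥ 17 such that the claim fails; we check each in order.
For k = 17, 18, 19, 20, 21, 22, 23 the conclusion holds.
k = 24: σ(24) = 60; 60 ≥ 58.

k = 24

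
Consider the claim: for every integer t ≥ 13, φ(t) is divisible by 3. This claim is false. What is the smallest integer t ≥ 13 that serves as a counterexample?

t = 15

For t = 13, 14 the conclusion holds.
t = 15: φ(15) = 8; 8 mod 3 = 2.
Thus t = 15 disproves the claim, and no smaller t works.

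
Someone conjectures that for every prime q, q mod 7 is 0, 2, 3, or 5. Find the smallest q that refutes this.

A counterexample is any prime q such that the claim fails; we check each in order.
q = 2: 2 mod 7 = 2.
q = 3: 3 mod 7 = 3.
q = 5: 5 mod 7 = 5.
q = 7: 7 mod 7 = 0.
q = 11: 11 mod 7 = 4 — not in {0, 2, 3, 5}.

q = 11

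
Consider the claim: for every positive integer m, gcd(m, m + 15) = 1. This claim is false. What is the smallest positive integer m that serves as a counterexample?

m = 3

A counterexample is any positive integer m such that gcd(m, m + 15) > 1; we check each in order.
For m = 1, 2 the conclusion holds.
m = 3: gcd(3, 18) = 3.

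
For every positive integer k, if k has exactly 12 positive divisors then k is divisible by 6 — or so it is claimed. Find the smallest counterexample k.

We need the least positive integer k for which k has exactly 12 positive divisors but k is not divisible by 6.
For k = 60, 72, 84, 90, 96, 108, 126, 132 the conclusion holds.
k = 140: τ(140) = 12; 140 mod 6 = 2.
Thus k = 140 disproves the claim, and no smaller k works.

k = 140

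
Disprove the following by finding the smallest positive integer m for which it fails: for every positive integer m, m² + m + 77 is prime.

m = 6

The first 5 eligible values, up to m = 5, all satisfy the conclusion.
m = 6: m² + m + 77 = 119 = 7 × 17, composite.
Hence m = 6 is a counterexample.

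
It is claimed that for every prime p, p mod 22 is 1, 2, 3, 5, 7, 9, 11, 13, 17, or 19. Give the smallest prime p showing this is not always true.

p = 37

We need the least prime p for which the claim fails.
The first 11 eligible values, up to p = 31, all satisfy the conclusion.
p = 37: 37 mod 22 = 15 — not in {1, 2, 3, 5, 7, 9, 11, 13, 17, 19}.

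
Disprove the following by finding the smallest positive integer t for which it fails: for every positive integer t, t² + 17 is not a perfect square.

A counterexample is any positive integer t such that t² + 17 is a perfect square; we check each in order.
t = 1: 1² + 17 = 18, not a perfect square.
t = 2: 2² + 17 = 21, not a perfect square.
t = 3: 3² + 17 = 26, not a perfect square.
t = 4: 4² + 17 = 33, not a perfect square.
t = 5: 5² + 17 = 42, not a perfect square.
t = 6: 6² + 17 = 53, not a perfect square.
t = 7: 7² + 17 = 66, not a perfect square.
t = 8: 8² + 17 = 81 = 9², a perfect square.

t = 8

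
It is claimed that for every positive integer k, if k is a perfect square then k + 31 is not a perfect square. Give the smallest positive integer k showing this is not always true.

For k = 1, 4, 9, 16, …, 144, 169, 196 the conclusion holds.
k = 225: 225 = 15² and 225 + 31 = 256 = 16².
Thus k = 225 disproves the claim, and no smaller k works.

k = 225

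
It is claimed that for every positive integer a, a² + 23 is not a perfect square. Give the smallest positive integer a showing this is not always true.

Check each positive integer a in order until a² + 23 is a perfect square.
For a = 1, 2, 3, 4, 5, 6, 7, 8, 9, 10 the conclusion holds.
a = 11: 11² + 23 = 144 = 12², a perfect square.

a = 11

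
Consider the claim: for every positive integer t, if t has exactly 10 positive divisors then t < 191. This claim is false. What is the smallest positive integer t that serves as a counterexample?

t = 208

t = 48: τ(48) = 10; 48 < 191.
t = 80: τ(80) = 10; 80 < 191.
t = 112: τ(112) = 10; 112 < 191.
t = 162: τ(162) = 10; 162 < 191.
t = 176: τ(176) = 10; 176 < 191.
t = 208: τ(208) = 10; 208 ≥ 191.
Thus t = 208 disproves the claim, and no smaller t works.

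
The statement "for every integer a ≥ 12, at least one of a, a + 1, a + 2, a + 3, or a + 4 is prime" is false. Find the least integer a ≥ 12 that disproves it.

a = 24

Check each integer a ≥ 12 in order until a, a + 1, a + 2, a + 3, a + 4 are all composite.
The first 12 eligible values, up to a = 23, all satisfy the conclusion.
a = 24: 24 = 2 × 12; 25 = 5 × 5; 26 = 2 × 13; 27 = 3 × 9; 28 = 2 × 14 — all composite.
Thus a = 24 disproves the claim, and no smaller a works.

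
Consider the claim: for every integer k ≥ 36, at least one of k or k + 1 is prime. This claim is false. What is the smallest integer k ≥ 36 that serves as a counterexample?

k = 38

A counterexample is any integer k ≥ 36 such that k, k + 1 are both composite; we check each in order.
For k = 36, 37 the conclusion holds.
k = 38: 38 = 2 × 19; 39 = 3 × 13 — both composite.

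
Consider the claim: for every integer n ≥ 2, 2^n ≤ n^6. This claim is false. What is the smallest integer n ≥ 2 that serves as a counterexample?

n = 30

The first 28 eligible values, up to n = 29, all satisfy the conclusion.
n = 30: 2^n = 1073741824 and n^6 = 729000000, so 1073741824 > 729000000.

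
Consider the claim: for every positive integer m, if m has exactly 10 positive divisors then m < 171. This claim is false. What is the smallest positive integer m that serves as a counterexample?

m = 176

The first 4 eligible values, up to m = 162, all satisfy the conclusion.
m = 176: τ(176) = 10; 176 ≥ 171.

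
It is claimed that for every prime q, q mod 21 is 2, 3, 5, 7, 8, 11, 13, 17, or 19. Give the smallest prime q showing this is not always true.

For q = 2, 3, 5, 7, 11, 13, 17, 19, 23, 29 the conclusion holds.
q = 31: 31 mod 21 = 10 — not in {2, 3, 5, 7, 8, 11, 13, 17, 19}.
Thus q = 31 disproves the claim, and no smaller q works.

q = 31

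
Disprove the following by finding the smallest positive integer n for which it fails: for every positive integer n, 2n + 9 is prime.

n = 3

We need the least positive integer n for which 2n + 9 is not prime.
n = 1: 2n + 9 = 11, prime.
n = 2: 2n + 9 = 13, prime.
n = 3: 2n + 9 = 15 = 3 × 5, composite.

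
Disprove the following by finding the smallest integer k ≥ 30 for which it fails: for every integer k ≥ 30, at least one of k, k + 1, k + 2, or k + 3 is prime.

k = 32

Check each integer k ≥ 30 in order until k, k + 1, k + 2, k + 3 are all composite.
For k = 30, 31 the conclusion holds.
k = 32: 32 = 2 × 16; 33 = 3 × 11; 34 = 2 × 17; 35 = 5 × 7 — all composite.
Hence k = 32 is a counterexample.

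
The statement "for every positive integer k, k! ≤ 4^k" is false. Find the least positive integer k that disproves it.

k = 9

A counterexample is any positive integer k such that k! > 4^k; we check each in order.
k = 1: k! = 1 and 4^k = 4, so 1 ≤ 4.
k = 2: k! = 2 and 4^k = 16, so 2 ≤ 16.
k = 3: k! = 6 and 4^k = 64, so 6 ≤ 64.
k = 4: k! = 24 and 4^k = 256, so 24 ≤ 256.
k = 5: k! = 120 and 4^k = 1024, so 120 ≤ 1024.
k = 6: k! = 720 and 4^k = 4096, so 720 ≤ 4096.
k = 7: k! = 5040 and 4^k = 16384, so 5040 ≤ 16384.
k = 8: k! = 40320 and 4^k = 65536, so 40320 ≤ 65536.
k = 9: k! = 362880 and 4^k = 262144, so 362880 > 262144.
So k = 9 is the smallest counterexample.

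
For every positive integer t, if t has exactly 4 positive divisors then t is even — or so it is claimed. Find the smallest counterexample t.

We need the least positive integer t for which t has exactly 4 positive divisors but t is odd.
For t = 6, 8, 10, 14 the conclusion holds.
t = 15: divisors of 15: 1, 3, 5, 15; 15 is odd.

t = 15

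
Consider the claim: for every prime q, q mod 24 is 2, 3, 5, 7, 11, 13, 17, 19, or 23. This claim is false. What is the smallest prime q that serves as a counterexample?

q = 73

We need the least prime q for which the claim fails.
For q = 2, 3, 5, 7, …, 61, 67, 71 the conclusion holds.
q = 73: 73 mod 24 = 1 — not in {2, 3, 5, 7, 11, 13, 17, 19, 23}.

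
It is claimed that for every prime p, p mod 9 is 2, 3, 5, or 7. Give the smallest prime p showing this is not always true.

p = 13

For p = 2, 3, 5, 7, 11 the conclusion holds.
p = 13: 13 mod 9 = 4 — not in {2, 3, 5, 7}.
Thus p = 13 disproves the claim, and no smaller p works.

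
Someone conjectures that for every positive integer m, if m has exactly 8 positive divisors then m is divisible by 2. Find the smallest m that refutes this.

A counterexample is any positive integer m such that m has exactly 8 positive divisors but m is not divisible by 2; we check each in order.
For m = 24, 30, 40, 42, …, 88, 102, 104 the conclusion holds.
m = 105: τ(105) = 8; 105 mod 2 = 1.
Thus m = 105 disproves the claim, and no smaller m works.

m = 105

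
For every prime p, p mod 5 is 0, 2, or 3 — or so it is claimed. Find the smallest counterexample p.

For p = 2, 3, 5, 7 the conclusion holds.
p = 11: 11 mod 5 = 1 — not in {0, 2, 3}.
So p = 11 is the smallest counterexample.

p = 11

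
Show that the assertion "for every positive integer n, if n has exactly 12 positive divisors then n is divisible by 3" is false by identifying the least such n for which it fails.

n = 140

The first 8 eligible values, up to n = 132, all satisfy the conclusion.
n = 140: τ(140) = 12; 140 mod 3 = 2.
So n = 140 is the smallest counterexample.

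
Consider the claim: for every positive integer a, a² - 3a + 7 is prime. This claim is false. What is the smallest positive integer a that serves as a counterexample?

Check each positive integer a in order until a² - 3a + 7 is not prime.
For a = 1, 2, 3, 4, 5 the conclusion holds.
a = 6: a² - 3a + 7 = 25 = 5 × 5, composite.

a = 6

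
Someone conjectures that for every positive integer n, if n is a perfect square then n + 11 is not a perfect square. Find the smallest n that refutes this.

Check each positive integer n in order until n is a perfect square but n + 11 is a perfect square.
n = 1: 1 + 11 = 12, not a perfect square.
n = 4: 4 + 11 = 15, not a perfect square.
n = 9: 9 + 11 = 20, not a perfect square.
n = 16: 16 + 11 = 27, not a perfect square.
n = 25: 25 = 5² and 25 + 11 = 36 = 6².
Hence n = 25 is a counterexample.

n = 25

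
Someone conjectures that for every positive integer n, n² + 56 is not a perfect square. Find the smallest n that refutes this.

n = 5

The first 4 eligible values, up to n = 4, all satisfy the conclusion.
n = 5: 5² + 56 = 81 = 9², a perfect square.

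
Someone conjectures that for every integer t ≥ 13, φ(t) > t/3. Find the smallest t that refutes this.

t = 18

For t = 13, 14, 15, 16, 17 the conclusion holds.
t = 18: φ(18) = 6 and 18/3 = 6, so φ(18) ≤ 18/3.
So t = 18 is the smallest counterexample.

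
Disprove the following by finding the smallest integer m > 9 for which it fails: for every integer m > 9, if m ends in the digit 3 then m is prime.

We need the least integer m > 9 for which m ends in the digit 3 but m is not prime.
For m = 13, 23 the conclusion holds.
m = 33: 33 ends in 3; 33 = 3 × 11, composite.

m = 33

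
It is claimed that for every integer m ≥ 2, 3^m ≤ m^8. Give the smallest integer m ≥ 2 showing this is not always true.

m = 23

We need the least integer m ≥ 2 for which 3^m > m^8.
The first 21 eligible values, up to m = 22, all satisfy the conclusion.
m = 23: 3^m = 94143178827 and m^8 = 78310985281, so 94143178827 > 78310985281.
So m = 23 is the smallest counterexample.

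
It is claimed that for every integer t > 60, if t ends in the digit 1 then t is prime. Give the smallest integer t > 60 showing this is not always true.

t = 81

Check each integer t > 60 in order until t ends in the digit 1 but t is not prime.
t = 61: 61 ends in 1 and is prime.
t = 71: 71 ends in 1 and is prime.
t = 81: 81 ends in 1; 81 = 3 × 27, composite.
Hence t = 81 is a counterexample.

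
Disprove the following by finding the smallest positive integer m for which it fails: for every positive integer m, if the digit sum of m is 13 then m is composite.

A counterexample is any positive integer m such that the digit sum of m is 13 but m is prime; we check each in order.
m = 49: digit sum 13; 49 is composite.
m = 58: digit sum 13; 58 is composite.
m = 67: digit sum 13; 67 is prime, not composite.
So m = 67 is the smallest counterexample.

m = 67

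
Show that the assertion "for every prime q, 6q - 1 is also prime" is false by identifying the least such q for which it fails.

q = 11

We need the least prime q for which 6q - 1 is not prime.
For q = 2, 3, 5, 7 the conclusion holds.
q = 11: 6q - 1 = 65 = 5 × 13, not prime.
So q = 11 is the smallest counterexample.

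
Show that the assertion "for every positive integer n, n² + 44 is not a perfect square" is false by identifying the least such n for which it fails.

n = 10

We need the least positive integer n for which n² + 44 is a perfect square.
For n = 1, 2, 3, 4, 5, 6, 7, 8, 9 the conclusion holds.
n = 10: 10² + 44 = 144 = 12², a perfect square.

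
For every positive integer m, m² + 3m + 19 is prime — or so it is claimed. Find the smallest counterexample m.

m = 15

A counterexample is any positive integer m such that m² + 3m + 19 is not prime; we check each in order.
For m = 1, 2, 3, 4, …, 12, 13, 14 the conclusion holds.
m = 15: m² + 3m + 19 = 289 = 17 × 17, composite.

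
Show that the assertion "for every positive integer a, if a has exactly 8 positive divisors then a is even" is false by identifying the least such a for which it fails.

Check each positive integer a in order until a has exactly 8 positive divisors but a is odd.
For a = 24, 30, 40, 42, …, 88, 102, 104 the conclusion holds.
a = 105: divisors of 105: 1, 3, 5, 7, 15, 21, 35, 105; 105 is odd.
So a = 105 is the smallest counterexample.

a = 105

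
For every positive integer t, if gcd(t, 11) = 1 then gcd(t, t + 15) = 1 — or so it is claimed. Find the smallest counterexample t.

t = 3

A counterexample is any positive integer t such that gcd(t, 11) = 1 but gcd(t, t + 15) > 1; we check each in order.
t = 1: gcd(1, 16) = 1.
t = 2: gcd(2, 17) = 1.
t = 3: gcd(3, 18) = 3.
So t = 3 is the smallest counterexample.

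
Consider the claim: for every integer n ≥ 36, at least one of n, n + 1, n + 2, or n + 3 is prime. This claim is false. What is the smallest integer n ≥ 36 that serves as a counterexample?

We need the least integer n ≥ 36 for which n, n + 1, n + 2, n + 3 are all composite.
For n = 36, 37, 38, 39, …, 45, 46, 47 the conclusion holds.
n = 48: 48 = 2 × 24; 49 = 7 × 7; 50 = 2 × 25; 51 = 3 × 17 — all composite.

n = 48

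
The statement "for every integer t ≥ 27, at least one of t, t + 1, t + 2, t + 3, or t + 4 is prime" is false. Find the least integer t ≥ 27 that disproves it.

t = 32

We need the least integer t ≥ 27 for which t, t + 1, t + 2, t + 3, t + 4 are all composite.
For t = 27, 28, 29, 30, 31 the conclusion holds.
t = 32: 32 = 2 × 16; 33 = 3 × 11; 34 = 2 × 17; 35 = 5 × 7; 36 = 2 × 18 — all composite.
Thus t = 32 disproves the claim, and no smaller t works.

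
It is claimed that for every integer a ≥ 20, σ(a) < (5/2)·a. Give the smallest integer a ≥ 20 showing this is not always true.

a = 24

Check each integer a ≥ 20 in order until the claim fails.
a = 20: σ(20) = 42; 42 < 50.
a = 21: σ(21) = 32; 32 < 105/2.
a = 22: σ(22) = 36; 36 < 55.
a = 23: σ(23) = 24; 24 < 115/2.
a = 24: σ(24) = 60; 60 ≥ 60.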